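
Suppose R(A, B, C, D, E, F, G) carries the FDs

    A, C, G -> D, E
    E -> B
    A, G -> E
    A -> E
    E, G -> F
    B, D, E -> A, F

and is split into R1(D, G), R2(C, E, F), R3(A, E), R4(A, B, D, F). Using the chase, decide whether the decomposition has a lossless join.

Chase test. Columns are A, B, C, D, E, F, G; row i has aⱼ where attribute j ∈ Ri, else bᵢⱼ.
Initial tableau (one row per fragment):
  row 1: b11 b12 b13 a4 b15 b16 a7
  row 2: b21 b22 a3 b24 a5 a6 b27
  row 3: a1 b32 b33 b34 a5 b36 b37
  row 4: a1 a2 b43 a4 b45 a6 b47
Rows 2 and 3 agree on E; apply E→B and equate their B entries.
Rows 3 and 4 agree on A; apply A→E and equate their E entries.
Rows 2 and 4 agree on E; apply E→B and equate their B entries.
No row becomes fully distinguished — the join is lossy.

No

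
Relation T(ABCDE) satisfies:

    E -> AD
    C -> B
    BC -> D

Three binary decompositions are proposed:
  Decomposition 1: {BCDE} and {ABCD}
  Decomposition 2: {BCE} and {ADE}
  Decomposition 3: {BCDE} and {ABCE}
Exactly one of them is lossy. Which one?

Decomposition 1: common = {BCD}, closure = {BCD} → lossy.
Decomposition 2: common = {E}, closure = {ADE} → lossless.
Decomposition 3: common = {BCE}, closure = {ABCDE} → lossless.

Decomposition 1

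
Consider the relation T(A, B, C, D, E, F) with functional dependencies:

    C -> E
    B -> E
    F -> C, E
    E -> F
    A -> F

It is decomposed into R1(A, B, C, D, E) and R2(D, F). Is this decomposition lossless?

Common attributes: R1 ∩ R2 = {D}.
No dependency enlarges {D}, so (D)⁺ = {D}.
The closure contains neither all of R1 = {A, B, C, D, E} nor all of R2 = {D, F}, so the common attributes are not a superkey of either fragment. The join is lossy.

No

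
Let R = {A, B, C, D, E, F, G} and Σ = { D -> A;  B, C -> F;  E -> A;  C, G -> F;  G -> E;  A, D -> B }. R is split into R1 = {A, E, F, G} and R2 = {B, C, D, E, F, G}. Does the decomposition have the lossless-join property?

Yes

Common attributes: R1 ∩ R2 = {E, F, G}.
Closure of {E, F, G}: E → A applies, adding A. So (E, F, G)⁺ = {A, E, F, G}.
This closure contains every attribute of R1, so R1 ∩ R2 → R1. The join is lossless.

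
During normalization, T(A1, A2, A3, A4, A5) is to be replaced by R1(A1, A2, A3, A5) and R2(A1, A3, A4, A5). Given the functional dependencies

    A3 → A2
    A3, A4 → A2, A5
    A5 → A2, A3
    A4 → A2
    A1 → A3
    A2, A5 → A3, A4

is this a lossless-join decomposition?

Yes

Common attributes: R1 ∩ R2 = {A1, A3, A5}.
Closure of {A1, A3, A5}: A3 → A2 applies, adding A2; A2, A5 → A3, A4 applies, adding A4. So (A1, A3, A5)⁺ = {A1, A2, A3, A4, A5}.
This closure contains every attribute of R1, so R1 ∩ R2 → R1. The join is lossless.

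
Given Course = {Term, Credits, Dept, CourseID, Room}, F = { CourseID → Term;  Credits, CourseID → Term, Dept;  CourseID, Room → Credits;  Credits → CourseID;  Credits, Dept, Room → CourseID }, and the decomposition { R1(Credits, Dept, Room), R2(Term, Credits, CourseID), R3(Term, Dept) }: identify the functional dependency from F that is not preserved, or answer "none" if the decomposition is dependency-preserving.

CourseID, Room → Credits

Check CourseID, Room → Credits: no single fragment contains all of {Credits, CourseID, Room}, and the restricted closure of {CourseID, Room} across the fragments never reaches {Credits}.
CourseID → Term is preserved.
Credits, CourseID → Term, Dept is preserved.
Credits → CourseID is preserved.
Credits, Dept, Room → CourseID is preserved.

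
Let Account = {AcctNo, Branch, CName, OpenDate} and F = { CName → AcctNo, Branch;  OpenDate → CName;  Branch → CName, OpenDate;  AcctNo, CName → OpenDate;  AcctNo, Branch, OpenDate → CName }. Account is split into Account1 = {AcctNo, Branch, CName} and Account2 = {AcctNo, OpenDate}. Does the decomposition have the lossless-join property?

No

Common attributes: Account1 ∩ Account2 = {AcctNo}.
No dependency enlarges {AcctNo}, so (AcctNo)⁺ = {AcctNo}.
The closure contains neither all of Account1 = {AcctNo, Branch, CName} nor all of Account2 = {AcctNo, OpenDate}, so the common attributes are not a superkey of either fragment. The join is lossy.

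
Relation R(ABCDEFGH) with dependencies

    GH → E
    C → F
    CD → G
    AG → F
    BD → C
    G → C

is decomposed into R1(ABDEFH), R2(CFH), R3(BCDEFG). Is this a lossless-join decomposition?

Chase test. Columns are ABCDEFGH; row i has aⱼ where attribute j ∈ Ri, else bᵢⱼ.
Initial tableau (one row per fragment):
  row 1: a1 a2 b13 a4 a5 a6 b17 a8
  row 2: b21 b22 a3 b24 b25 a6 b27 a8
  row 3: b31 a2 a3 a4 a5 a6 a7 b38
Rows 1 and 3 agree on BD; apply BD→C and equate their C entries.
Rows 1 and 3 agree on CD; apply CD→G and equate their G entries.
Row 1 is now all distinguished symbols — the join is lossless.

Yes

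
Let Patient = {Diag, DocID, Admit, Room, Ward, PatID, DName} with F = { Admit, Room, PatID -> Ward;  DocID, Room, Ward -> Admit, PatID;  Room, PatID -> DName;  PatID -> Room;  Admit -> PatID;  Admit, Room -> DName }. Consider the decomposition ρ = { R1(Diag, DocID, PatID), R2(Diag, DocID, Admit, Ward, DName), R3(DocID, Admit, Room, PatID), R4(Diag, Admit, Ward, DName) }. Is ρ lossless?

Chase test. Columns are Diag, DocID, Admit, Room, Ward, PatID, DName; row i has aⱼ where attribute j ∈ Ri, else bᵢⱼ.
Initial tableau (one row per fragment):
  row 1: a1 a2 b13 b14 b15 a6 b17
  row 2: a1 a2 a3 b24 a5 b26 a7
  row 3: b31 a2 a3 a4 b35 a6 b37
  row 4: a1 b42 a3 b44 a5 b46 a7
Rows 1 and 3 agree on PatID; apply PatID→Room and equate their Room entries.
Rows 2 and 3 agree on Admit; apply Admit→PatID and equate their PatID entries.
Rows 2 and 4 agree on Admit; apply Admit→PatID and equate their PatID entries.
Rows 1 and 3 agree on Room, PatID; apply Room, PatID→DName and equate their DName entries.
Rows 1 and 2 agree on PatID; apply PatID→Room and equate their Room entries.
Rows 1 and 4 agree on PatID; apply PatID→Room and equate their Room entries.
Rows 2 and 3 agree on Admit, Room; apply Admit, Room→DName and equate their DName entries.
Rows 2 and 3 agree on Admit, Room, PatID; apply Admit, Room, PatID→Ward and equate their Ward entries.
Row 2 is now all distinguished symbols — the join is lossless.

Yes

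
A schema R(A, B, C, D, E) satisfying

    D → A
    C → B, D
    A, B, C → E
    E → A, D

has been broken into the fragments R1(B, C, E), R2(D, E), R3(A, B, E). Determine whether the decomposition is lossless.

Yes

Chase test. Columns are A, B, C, D, E; row i has aⱼ where attribute j ∈ Ri, else bᵢⱼ.
Initial tableau (one row per fragment):
  row 1: b11 a2 a3 b14 a5
  row 2: b21 b22 b23 a4 a5
  row 3: a1 a2 b33 b34 a5
Rows 1 and 2 agree on E; apply E→A, D and equate their A, D entries.
Rows 1 and 3 agree on E; apply E→A, D and equate their A, D entries.
Row 1 is now all distinguished symbols — the join is lossless.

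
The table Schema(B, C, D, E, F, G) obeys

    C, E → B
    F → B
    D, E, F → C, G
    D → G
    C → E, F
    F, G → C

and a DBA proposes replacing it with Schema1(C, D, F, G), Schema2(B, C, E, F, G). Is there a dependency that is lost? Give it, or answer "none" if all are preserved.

none

C, E → B lies within Schema2.
F → B lies within Schema2.
D, E, F → C, G: restricted closure across fragments reaches C, G.
D → G lies within Schema1.
C → E, F lies within Schema2.
F, G → C lies within Schema1.
Every dependency is enforceable on the fragments, so the decomposition is dependency-preserving.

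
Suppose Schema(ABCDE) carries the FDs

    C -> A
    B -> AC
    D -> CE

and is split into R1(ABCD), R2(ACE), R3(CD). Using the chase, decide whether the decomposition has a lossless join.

No

Chase test. Columns are ABCDE; row i has aⱼ where attribute j ∈ Ri, else bᵢⱼ.
Initial tableau (one row per fragment):
  row 1: a1 a2 a3 a4 b15
  row 2: a1 b22 a3 b24 a5
  row 3: b31 b32 a3 a4 b35
Rows 1 and 3 agree on C; apply C→A and equate their A entries.
Rows 1 and 3 agree on D; apply D→CE and equate their CE entries.
No row becomes fully distinguished — the join is lossy.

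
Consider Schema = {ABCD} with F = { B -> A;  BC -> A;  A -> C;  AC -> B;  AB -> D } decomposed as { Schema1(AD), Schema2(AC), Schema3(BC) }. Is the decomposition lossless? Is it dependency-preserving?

lossy and not dependency-preserving

Lossless test (chase): Rows 1 and 2 agree on A; apply A→C and equate their C entries. Rows 1 and 2 agree on AC; apply AC→B and equate their B entries. Rows 1 and 2 agree on AB; apply AB→D and equate their D entries. No row becomes fully distinguished — the join is lossy.
Dependency preservation: the restricted closure of {B} across the fragments never reaches {A}, so B → A cannot be enforced without a join — not preserved.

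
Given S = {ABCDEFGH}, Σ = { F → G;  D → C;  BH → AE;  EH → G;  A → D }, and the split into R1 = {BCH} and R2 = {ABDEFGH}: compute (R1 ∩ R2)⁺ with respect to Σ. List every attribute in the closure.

R1 ∩ R2 = {BH}.
BH → AE applies, adding AE
EH → G applies, adding G
A → D applies, adding D
D → C applies, adding C
Closure: {ABCDEGH}.

ABCDEGH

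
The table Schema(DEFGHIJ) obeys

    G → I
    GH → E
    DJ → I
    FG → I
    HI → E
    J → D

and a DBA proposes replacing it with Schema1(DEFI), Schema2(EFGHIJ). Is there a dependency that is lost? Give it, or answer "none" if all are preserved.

Check J → D: no single fragment contains all of {DJ}, and the restricted closure of {J} across the fragments never reaches {D}.
G → I is preserved.
GH → E is preserved.
DJ → I is preserved.
FG → I is preserved.
HI → E is preserved.

J → D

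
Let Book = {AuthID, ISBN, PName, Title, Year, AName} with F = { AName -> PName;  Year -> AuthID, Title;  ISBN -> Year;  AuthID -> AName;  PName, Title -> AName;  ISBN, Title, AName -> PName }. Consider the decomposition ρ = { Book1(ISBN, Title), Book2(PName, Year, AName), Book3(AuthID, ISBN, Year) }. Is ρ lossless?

Yes

Chase test. Columns are AuthID, ISBN, PName, Title, Year, AName; row i has aⱼ where attribute j ∈ Booki, else bᵢⱼ.
Initial tableau (one row per fragment):
  row 1: b11 a2 b13 a4 b15 b16
  row 2: b21 b22 a3 b24 a5 a6
  row 3: a1 a2 b33 b34 a5 b36
Rows 2 and 3 agree on Year; apply Year→AuthID, Title and equate their AuthID, Title entries.
Rows 1 and 3 agree on ISBN; apply ISBN→Year and equate their Year entries.
Rows 2 and 3 agree on AuthID; apply AuthID→AName and equate their AName entries.
Rows 2 and 3 agree on AName; apply AName→PName and equate their PName entries.
Rows 1 and 2 agree on Year; apply Year→AuthID, Title and equate their AuthID, Title entries.
Rows 1 and 2 agree on AuthID; apply AuthID→AName and equate their AName entries.
Rows 1 and 3 agree on ISBN, Title, AName; apply ISBN, Title, AName→PName and equate their PName entries.
Row 1 is now all distinguished symbols — the join is lossless.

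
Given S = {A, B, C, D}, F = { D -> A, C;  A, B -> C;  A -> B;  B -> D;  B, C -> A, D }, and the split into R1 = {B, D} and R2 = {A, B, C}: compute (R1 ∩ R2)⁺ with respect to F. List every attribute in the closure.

R1 ∩ R2 = {B}.
B → D applies, adding D
D → A, C applies, adding A, C
Closure: {A, B, C, D}.

A, B, C, D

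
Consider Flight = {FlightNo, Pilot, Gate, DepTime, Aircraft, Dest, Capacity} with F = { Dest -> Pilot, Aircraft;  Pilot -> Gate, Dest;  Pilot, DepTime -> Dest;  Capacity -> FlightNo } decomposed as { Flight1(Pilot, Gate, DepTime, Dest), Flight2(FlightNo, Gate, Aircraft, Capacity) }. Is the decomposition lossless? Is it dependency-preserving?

lossy and not dependency-preserving

Lossless test: (Gate)⁺ = {Gate}, which is a superkey of neither fragment — lossy.
Dependency preservation: the restricted closure of {Dest} across the fragments never reaches {Pilot, Aircraft}, so Dest → Pilot, Aircraft cannot be enforced without a join — not preserved.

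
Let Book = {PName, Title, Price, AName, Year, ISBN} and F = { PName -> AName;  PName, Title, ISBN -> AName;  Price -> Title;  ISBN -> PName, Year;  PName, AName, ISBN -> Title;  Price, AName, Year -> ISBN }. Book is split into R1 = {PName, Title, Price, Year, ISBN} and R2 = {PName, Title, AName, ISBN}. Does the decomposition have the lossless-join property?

Common attributes: R1 ∩ R2 = {PName, Title, ISBN}.
Closure of {PName, Title, ISBN}: PName → AName applies, adding AName; ISBN → PName, Year applies, adding Year. So (PName, Title, ISBN)⁺ = {PName, Title, AName, Year, ISBN}.
This closure contains every attribute of R2, so R1 ∩ R2 → R2. The join is lossless.

Yes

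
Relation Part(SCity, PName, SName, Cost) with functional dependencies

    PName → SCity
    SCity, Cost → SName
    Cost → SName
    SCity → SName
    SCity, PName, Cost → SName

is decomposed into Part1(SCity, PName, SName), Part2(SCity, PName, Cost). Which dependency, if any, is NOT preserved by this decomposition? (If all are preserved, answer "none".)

Check Cost → SName: no single fragment contains all of {SName, Cost}, and the restricted closure of {Cost} across the fragments never reaches {SName}.
PName → SCity is preserved.
SCity, Cost → SName is preserved.
SCity → SName is preserved.
SCity, PName, Cost → SName is preserved.

Cost → SName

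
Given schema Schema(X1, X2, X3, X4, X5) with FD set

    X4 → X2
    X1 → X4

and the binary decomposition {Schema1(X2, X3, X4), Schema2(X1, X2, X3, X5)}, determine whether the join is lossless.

Common attributes: Schema1 ∩ Schema2 = {X2, X3}.
No dependency enlarges {X2, X3}, so (X2, X3)⁺ = {X2, X3}.
The closure contains neither all of Schema1 = {X2, X3, X4} nor all of Schema2 = {X1, X2, X3, X5}, so the common attributes are not a superkey of either fragment. The join is lossy.

No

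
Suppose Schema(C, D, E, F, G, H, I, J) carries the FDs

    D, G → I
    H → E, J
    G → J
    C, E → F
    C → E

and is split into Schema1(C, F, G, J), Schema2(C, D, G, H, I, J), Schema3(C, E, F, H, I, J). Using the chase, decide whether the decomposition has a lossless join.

Yes

Chase test. Columns are C, D, E, F, G, H, I, J; row i has aⱼ where attribute j ∈ Schemai, else bᵢⱼ.
Initial tableau (one row per fragment):
  row 1: a1 b12 b13 a4 a5 b16 b17 a8
  row 2: a1 a2 b23 b24 a5 a6 a7 a8
  row 3: a1 b32 a3 a4 b35 a6 a7 a8
Rows 2 and 3 agree on H; apply H→E, J and equate their E, J entries.
Rows 2 and 3 agree on C, E; apply C, E→F and equate their F entries.
Rows 1 and 2 agree on C; apply C→E and equate their E entries.
Row 2 is now all distinguished symbols — the join is lossless.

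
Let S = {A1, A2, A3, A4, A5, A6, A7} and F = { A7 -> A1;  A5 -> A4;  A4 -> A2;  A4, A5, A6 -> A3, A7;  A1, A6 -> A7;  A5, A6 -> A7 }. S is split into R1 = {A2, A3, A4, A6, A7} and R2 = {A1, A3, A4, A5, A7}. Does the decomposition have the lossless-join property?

No

Common attributes: R1 ∩ R2 = {A3, A4, A7}.
Closure of {A3, A4, A7}: A7 → A1 applies, adding A1; A4 → A2 applies, adding A2. So (A3, A4, A7)⁺ = {A1, A2, A3, A4, A7}.
The closure contains neither all of R1 = {A2, A3, A4, A6, A7} nor all of R2 = {A1, A3, A4, A5, A7}, so the common attributes are not a superkey of either fragment. The join is lossy.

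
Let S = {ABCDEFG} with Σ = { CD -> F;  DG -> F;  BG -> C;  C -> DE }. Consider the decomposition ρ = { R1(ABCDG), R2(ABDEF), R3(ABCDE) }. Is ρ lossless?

No

Chase test. Columns are ABCDEFG; row i has aⱼ where attribute j ∈ Ri, else bᵢⱼ.
Initial tableau (one row per fragment):
  row 1: a1 a2 a3 a4 b15 b16 a7
  row 2: a1 a2 b23 a4 a5 a6 b27
  row 3: a1 a2 a3 a4 a5 b36 b37
Rows 1 and 3 agree on CD; apply CD→F and equate their F entries.
Rows 1 and 3 agree on C; apply C→DE and equate their DE entries.
No row becomes fully distinguished — the join is lossy.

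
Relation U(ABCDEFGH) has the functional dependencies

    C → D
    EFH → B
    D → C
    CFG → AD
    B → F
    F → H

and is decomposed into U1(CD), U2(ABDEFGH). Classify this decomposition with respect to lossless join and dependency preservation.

lossless and dependency-preserving

Lossless test: (D)⁺ = {CD}, which contains all of one fragment — lossless.
Dependency preservation: CFG → AD is not contained in any single fragment, but the restricted closure of its left-hand side across the fragments still reaches the right-hand side; the remaining FDs each lie inside some fragment. All dependencies are preserved.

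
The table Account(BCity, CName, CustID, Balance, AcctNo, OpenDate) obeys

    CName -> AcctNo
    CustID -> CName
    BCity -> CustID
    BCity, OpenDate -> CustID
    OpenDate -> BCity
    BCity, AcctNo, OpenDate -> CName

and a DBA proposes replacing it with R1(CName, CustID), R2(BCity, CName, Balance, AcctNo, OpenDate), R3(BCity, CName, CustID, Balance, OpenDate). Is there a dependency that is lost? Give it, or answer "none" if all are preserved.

CName → AcctNo lies within R2.
CustID → CName lies within R1.
BCity → CustID lies within R3.
BCity, OpenDate → CustID lies within R3.
OpenDate → BCity lies within R2.
BCity, AcctNo, OpenDate → CName lies within R2.
Every dependency is enforceable on the fragments, so the decomposition is dependency-preserving.

none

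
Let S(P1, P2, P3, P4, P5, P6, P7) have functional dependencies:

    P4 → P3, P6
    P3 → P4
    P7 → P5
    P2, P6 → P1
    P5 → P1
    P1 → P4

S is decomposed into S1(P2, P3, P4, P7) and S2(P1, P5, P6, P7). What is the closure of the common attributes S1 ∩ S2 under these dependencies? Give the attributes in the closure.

P1, P3, P4, P5, P6, P7

S1 ∩ S2 = {P7}.
P7 → P5 applies, adding P5
P5 → P1 applies, adding P1
P1 → P4 applies, adding P4
P4 → P3, P6 applies, adding P3, P6
Closure: {P1, P3, P4, P5, P6, P7}.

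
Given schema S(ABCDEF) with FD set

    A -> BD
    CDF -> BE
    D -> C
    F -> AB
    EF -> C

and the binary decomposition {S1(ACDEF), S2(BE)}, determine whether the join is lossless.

Common attributes: S1 ∩ S2 = {E}.
No dependency enlarges {E}, so (E)⁺ = {E}.
The closure contains neither all of S1 = {ACDEF} nor all of S2 = {BE}, so the common attributes are not a superkey of either fragment. The join is lossy.

No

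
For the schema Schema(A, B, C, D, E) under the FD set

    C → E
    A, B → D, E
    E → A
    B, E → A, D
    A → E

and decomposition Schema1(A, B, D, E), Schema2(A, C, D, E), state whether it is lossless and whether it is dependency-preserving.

Lossless test: (A, D, E)⁺ = {A, D, E}, which is a superkey of neither fragment — lossy.
Dependency preservation: every FD's attributes lie within a single fragment, so each can be enforced locally — preserved.

lossy but dependency-preserving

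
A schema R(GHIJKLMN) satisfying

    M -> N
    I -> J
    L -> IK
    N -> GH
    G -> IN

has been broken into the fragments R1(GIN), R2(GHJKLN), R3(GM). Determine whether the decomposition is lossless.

No

Chase test. Columns are GHIJKLMN; row i has aⱼ where attribute j ∈ Ri, else bᵢⱼ.
Initial tableau (one row per fragment):
  row 1: a1 b12 a3 b14 b15 b16 b17 a8
  row 2: a1 a2 b23 a4 a5 a6 b27 a8
  row 3: a1 b32 b33 b34 b35 b36 a7 b38
Rows 1 and 2 agree on N; apply N→GH and equate their GH entries.
Rows 1 and 2 agree on G; apply G→IN and equate their IN entries.
Rows 1 and 3 agree on G; apply G→IN and equate their IN entries.
Rows 1 and 2 agree on I; apply I→J and equate their J entries.
Rows 1 and 3 agree on I; apply I→J and equate their J entries.
Rows 1 and 3 agree on N; apply N→GH and equate their GH entries.
No row becomes fully distinguished — the join is lossy.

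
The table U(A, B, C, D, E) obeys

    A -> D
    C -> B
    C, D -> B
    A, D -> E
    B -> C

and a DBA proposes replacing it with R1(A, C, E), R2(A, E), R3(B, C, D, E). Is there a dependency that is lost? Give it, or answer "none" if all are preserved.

A -> D

Check A → D: no single fragment contains all of {A, D}, and the restricted closure of {A} across the fragments never reaches {D}.
C → B is preserved.
C, D → B is preserved.
A, D → E is preserved.
B → C is preserved.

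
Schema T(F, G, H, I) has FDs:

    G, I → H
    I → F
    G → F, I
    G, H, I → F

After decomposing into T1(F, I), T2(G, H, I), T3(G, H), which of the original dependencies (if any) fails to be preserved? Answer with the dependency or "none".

none

G, I → H lies within T2.
I → F lies within T1.
G → F, I: restricted closure across fragments reaches F, I.
G, H, I → F: restricted closure across fragments reaches F.
Every dependency is enforceable on the fragments, so the decomposition is dependency-preserving.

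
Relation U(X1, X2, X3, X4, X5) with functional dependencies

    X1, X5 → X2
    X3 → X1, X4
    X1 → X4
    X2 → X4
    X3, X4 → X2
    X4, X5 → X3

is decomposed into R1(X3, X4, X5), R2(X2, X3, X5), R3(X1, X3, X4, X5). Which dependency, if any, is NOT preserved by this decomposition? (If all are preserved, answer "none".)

Check X2 → X4: no single fragment contains all of {X2, X4}, and the restricted closure of {X2} across the fragments never reaches {X4}.
X1, X5 → X2 is preserved.
X3 → X1, X4 is preserved.
X1 → X4 is preserved.
X3, X4 → X2 is preserved.
X4, X5 → X3 is preserved.

X2 → X4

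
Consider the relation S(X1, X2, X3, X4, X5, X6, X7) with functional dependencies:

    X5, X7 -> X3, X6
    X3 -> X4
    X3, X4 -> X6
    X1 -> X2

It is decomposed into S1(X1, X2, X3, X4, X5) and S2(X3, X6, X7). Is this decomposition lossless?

No

Common attributes: S1 ∩ S2 = {X3}.
Closure of {X3}: X3 → X4 applies, adding X4; X3, X4 → X6 applies, adding X6. So (X3)⁺ = {X3, X4, X6}.
The closure contains neither all of S1 = {X1, X2, X3, X4, X5} nor all of S2 = {X3, X6, X7}, so the common attributes are not a superkey of either fragment. The join is lossy.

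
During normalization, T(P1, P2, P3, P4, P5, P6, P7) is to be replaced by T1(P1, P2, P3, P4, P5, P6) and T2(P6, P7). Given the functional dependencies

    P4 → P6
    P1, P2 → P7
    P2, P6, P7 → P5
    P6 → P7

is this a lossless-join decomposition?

Yes

Common attributes: T1 ∩ T2 = {P6}.
Closure of {P6}: P6 → P7 applies, adding P7. So (P6)⁺ = {P6, P7}.
This closure contains every attribute of T2, so T1 ∩ T2 → T2. The join is lossless.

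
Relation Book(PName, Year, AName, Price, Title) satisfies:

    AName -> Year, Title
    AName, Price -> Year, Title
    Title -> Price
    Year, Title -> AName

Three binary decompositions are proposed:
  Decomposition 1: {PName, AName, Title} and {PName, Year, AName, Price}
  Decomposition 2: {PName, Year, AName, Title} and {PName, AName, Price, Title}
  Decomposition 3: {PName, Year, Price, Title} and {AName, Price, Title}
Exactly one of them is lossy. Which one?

Decomposition 3

Decomposition 1: common = {PName, AName}, closure = {PName, Year, AName, Price, Title} → lossless.
Decomposition 2: common = {PName, AName, Title}, closure = {PName, Year, AName, Price, Title} → lossless.
Decomposition 3: common = {Price, Title}, closure = {Price, Title} → lossy.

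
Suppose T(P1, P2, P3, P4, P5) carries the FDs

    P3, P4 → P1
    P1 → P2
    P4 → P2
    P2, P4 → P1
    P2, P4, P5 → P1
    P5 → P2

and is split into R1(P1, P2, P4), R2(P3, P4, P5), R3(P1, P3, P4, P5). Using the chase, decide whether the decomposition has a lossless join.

Chase test. Columns are P1, P2, P3, P4, P5; row i has aⱼ where attribute j ∈ Ri, else bᵢⱼ.
Initial tableau (one row per fragment):
  row 1: a1 a2 b13 a4 b15
  row 2: b21 b22 a3 a4 a5
  row 3: a1 b32 a3 a4 a5
Rows 2 and 3 agree on P3, P4; apply P3, P4→P1 and equate their P1 entries.
Rows 1 and 2 agree on P1; apply P1→P2 and equate their P2 entries.
Rows 1 and 3 agree on P1; apply P1→P2 and equate their P2 entries.
Row 2 is now all distinguished symbols — the join is lossless.

Yes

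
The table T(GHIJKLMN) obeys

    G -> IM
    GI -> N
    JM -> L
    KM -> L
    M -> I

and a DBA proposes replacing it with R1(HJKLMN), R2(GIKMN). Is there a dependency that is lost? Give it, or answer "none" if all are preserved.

none

G → IM lies within R2.
GI → N lies within R2.
JM → L lies within R1.
KM → L lies within R1.
M → I lies within R2.
Every dependency is enforceable on the fragments, so the decomposition is dependency-preserving.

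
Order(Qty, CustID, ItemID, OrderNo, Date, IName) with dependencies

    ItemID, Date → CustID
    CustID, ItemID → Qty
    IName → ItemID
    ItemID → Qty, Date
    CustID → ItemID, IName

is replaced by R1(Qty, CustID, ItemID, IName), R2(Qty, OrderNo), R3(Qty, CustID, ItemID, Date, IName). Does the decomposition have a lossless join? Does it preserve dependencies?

Lossless test (chase): Rows 1 and 3 agree on ItemID; apply ItemID→Qty, Date and equate their Qty, Date entries. No row becomes fully distinguished — the join is lossy.
Dependency preservation: every FD's attributes lie within a single fragment, so each can be enforced locally — preserved.

lossy but dependency-preserving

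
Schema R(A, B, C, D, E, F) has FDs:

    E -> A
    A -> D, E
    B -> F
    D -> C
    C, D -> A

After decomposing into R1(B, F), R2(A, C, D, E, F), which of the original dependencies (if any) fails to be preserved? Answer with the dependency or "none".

none

E → A lies within R2.
A → D, E lies within R2.
B → F lies within R1.
D → C lies within R2.
C, D → A lies within R2.
Every dependency is enforceable on the fragments, so the decomposition is dependency-preserving.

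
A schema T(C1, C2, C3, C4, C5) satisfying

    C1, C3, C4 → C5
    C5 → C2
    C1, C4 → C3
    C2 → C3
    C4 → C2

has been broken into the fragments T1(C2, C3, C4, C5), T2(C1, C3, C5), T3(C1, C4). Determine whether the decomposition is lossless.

Chase test. Columns are C1, C2, C3, C4, C5; row i has aⱼ where attribute j ∈ Ti, else bᵢⱼ.
Initial tableau (one row per fragment):
  row 1: b11 a2 a3 a4 a5
  row 2: a1 b22 a3 b24 a5
  row 3: a1 b32 b33 a4 b35
Rows 1 and 2 agree on C5; apply C5→C2 and equate their C2 entries.
Rows 1 and 3 agree on C4; apply C4→C2 and equate their C2 entries.
Rows 1 and 3 agree on C2; apply C2→C3 and equate their C3 entries.
No row becomes fully distinguished — the join is lossy.

No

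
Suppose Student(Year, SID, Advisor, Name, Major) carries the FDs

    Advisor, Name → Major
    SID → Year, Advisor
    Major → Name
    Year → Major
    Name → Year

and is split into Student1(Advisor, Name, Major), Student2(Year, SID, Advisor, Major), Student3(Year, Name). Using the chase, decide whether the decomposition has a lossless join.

Yes

Chase test. Columns are Year, SID, Advisor, Name, Major; row i has aⱼ where attribute j ∈ Studenti, else bᵢⱼ.
Initial tableau (one row per fragment):
  row 1: b11 b12 a3 a4 a5
  row 2: a1 a2 a3 b24 a5
  row 3: a1 b32 b33 a4 b35
Rows 1 and 2 agree on Major; apply Major→Name and equate their Name entries.
Rows 2 and 3 agree on Year; apply Year→Major and equate their Major entries.
Rows 1 and 2 agree on Name; apply Name→Year and equate their Year entries.
Row 2 is now all distinguished symbols — the join is lossless.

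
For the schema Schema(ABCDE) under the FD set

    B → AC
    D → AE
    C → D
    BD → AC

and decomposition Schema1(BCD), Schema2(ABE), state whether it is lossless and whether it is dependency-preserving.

lossless but not dependency-preserving

Lossless test: (B)⁺ = {ABCDE}, which contains all of one fragment — lossless.
Dependency preservation: the restricted closure of {D} across the fragments never reaches {AE}, so D → AE cannot be enforced without a join — not preserved.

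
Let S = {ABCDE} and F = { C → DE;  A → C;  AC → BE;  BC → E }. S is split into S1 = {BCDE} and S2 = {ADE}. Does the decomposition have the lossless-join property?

No

Common attributes: S1 ∩ S2 = {DE}.
No dependency enlarges {DE}, so (DE)⁺ = {DE}.
The closure contains neither all of S1 = {BCDE} nor all of S2 = {ADE}, so the common attributes are not a superkey of either fragment. The join is lossy.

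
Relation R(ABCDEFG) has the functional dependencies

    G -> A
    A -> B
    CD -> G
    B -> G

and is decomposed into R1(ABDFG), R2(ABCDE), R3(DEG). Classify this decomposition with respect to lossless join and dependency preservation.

Lossless test (chase): Rows 1 and 3 agree on G; apply G→A and equate their A entries. Rows 1 and 3 agree on A; apply A→B and equate their B entries. Rows 1 and 2 agree on B; apply B→G and equate their G entries. No row becomes fully distinguished — the join is lossy.
Dependency preservation: CD → G is not contained in any single fragment, but the restricted closure of its left-hand side across the fragments still reaches the right-hand side; the remaining FDs each lie inside some fragment. All dependencies are preserved.

lossy but dependency-preserving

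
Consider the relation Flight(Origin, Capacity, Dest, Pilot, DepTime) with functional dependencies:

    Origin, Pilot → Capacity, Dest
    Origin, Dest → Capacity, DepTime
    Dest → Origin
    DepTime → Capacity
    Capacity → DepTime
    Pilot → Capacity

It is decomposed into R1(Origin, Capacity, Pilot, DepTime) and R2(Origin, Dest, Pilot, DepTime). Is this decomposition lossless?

Common attributes: R1 ∩ R2 = {Origin, Pilot, DepTime}.
Closure of {Origin, Pilot, DepTime}: Origin, Pilot → Capacity, Dest applies, adding Capacity, Dest. So (Origin, Pilot, DepTime)⁺ = {Origin, Capacity, Dest, Pilot, DepTime}.
This closure contains every attribute of R1, so R1 ∩ R2 → R1. The join is lossless.

Yes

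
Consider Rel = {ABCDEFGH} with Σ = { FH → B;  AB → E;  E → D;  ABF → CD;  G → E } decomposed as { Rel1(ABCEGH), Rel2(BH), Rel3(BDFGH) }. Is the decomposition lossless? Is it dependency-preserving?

Lossless test (chase): Rows 1 and 3 agree on G; apply G→E and equate their E entries. Rows 1 and 3 agree on E; apply E→D and equate their D entries. No row becomes fully distinguished — the join is lossy.
Dependency preservation: the restricted closure of {E} across the fragments never reaches {D}, so E → D cannot be enforced without a join — not preserved.

lossy and not dependency-preserving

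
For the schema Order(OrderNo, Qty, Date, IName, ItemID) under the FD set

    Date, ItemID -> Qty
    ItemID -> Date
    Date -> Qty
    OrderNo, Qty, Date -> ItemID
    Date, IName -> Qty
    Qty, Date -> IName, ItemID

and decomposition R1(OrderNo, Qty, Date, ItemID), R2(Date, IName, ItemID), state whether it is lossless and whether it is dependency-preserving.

Lossless test: (Date, ItemID)⁺ = {Qty, Date, IName, ItemID}, which contains all of one fragment — lossless.
Dependency preservation: Date, IName → Qty; Qty, Date → IName, ItemID are not contained in any single fragment, but the restricted closure of each left-hand side across the fragments still reaches the right-hand side; the remaining FDs each lie inside some fragment. All dependencies are preserved.

lossless and dependency-preserving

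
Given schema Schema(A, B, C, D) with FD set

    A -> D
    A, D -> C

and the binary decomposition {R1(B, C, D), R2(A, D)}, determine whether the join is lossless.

Common attributes: R1 ∩ R2 = {D}.
No dependency enlarges {D}, so (D)⁺ = {D}.
The closure contains neither all of R1 = {B, C, D} nor all of R2 = {A, D}, so the common attributes are not a superkey of either fragment. The join is lossy.

No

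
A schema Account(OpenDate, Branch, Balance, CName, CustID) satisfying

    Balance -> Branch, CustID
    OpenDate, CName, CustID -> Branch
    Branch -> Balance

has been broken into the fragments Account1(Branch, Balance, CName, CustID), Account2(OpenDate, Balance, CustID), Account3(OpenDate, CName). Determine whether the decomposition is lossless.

Chase test. Columns are OpenDate, Branch, Balance, CName, CustID; row i has aⱼ where attribute j ∈ Accounti, else bᵢⱼ.
Initial tableau (one row per fragment):
  row 1: b11 a2 a3 a4 a5
  row 2: a1 b22 a3 b24 a5
  row 3: a1 b32 b33 a4 b35
Rows 1 and 2 agree on Balance; apply Balance→Branch, CustID and equate their Branch, CustID entries.
No row becomes fully distinguished — the join is lossy.

No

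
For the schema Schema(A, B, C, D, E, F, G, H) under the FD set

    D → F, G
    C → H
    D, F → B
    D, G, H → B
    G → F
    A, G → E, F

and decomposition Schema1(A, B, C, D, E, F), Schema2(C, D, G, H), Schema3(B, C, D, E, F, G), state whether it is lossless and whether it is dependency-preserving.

lossless but not dependency-preserving

Lossless test (chase): Rows 1 and 2 agree on D; apply D→F, G and equate their F, G entries. Rows 1 and 2 agree on C; apply C→H and equate their H entries. Rows 1 and 3 agree on C; apply C→H and equate their H entries. Rows 1 and 2 agree on D, F; apply D, F→B and equate their B entries. Row 1 is now all distinguished symbols — the join is lossless.
Dependency preservation: the restricted closure of {A, G} across the fragments never reaches {E, F}, so A, G → E, F cannot be enforced without a join — not preserved.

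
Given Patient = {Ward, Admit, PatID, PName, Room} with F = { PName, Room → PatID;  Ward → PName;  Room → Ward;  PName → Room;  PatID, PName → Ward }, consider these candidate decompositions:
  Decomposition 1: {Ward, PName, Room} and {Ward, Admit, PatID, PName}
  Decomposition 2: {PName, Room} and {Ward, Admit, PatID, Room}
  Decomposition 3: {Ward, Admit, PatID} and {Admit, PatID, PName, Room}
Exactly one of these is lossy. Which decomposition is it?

Decomposition 3

Decomposition 1: common = {Ward, PName}, closure = {Ward, PatID, PName, Room} → lossless.
Decomposition 2: common = {Room}, closure = {Ward, PatID, PName, Room} → lossless.
Decomposition 3: common = {Admit, PatID}, closure = {Admit, PatID} → lossy.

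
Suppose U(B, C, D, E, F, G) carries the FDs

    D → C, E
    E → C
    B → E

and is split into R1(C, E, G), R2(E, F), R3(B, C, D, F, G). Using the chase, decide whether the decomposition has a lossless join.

Chase test. Columns are B, C, D, E, F, G; row i has aⱼ where attribute j ∈ Ri, else bᵢⱼ.
Initial tableau (one row per fragment):
  row 1: b11 a2 b13 a4 b15 a6
  row 2: b21 b22 b23 a4 a5 b26
  row 3: a1 a2 a3 b34 a5 a6
Rows 1 and 2 agree on E; apply E→C and equate their C entries.
No row becomes fully distinguished — the join is lossy.

No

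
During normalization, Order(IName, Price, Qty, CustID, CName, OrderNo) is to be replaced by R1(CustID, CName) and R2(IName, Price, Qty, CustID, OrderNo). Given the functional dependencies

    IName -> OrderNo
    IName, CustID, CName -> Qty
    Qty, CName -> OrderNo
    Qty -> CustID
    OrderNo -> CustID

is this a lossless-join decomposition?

No

Common attributes: R1 ∩ R2 = {CustID}.
No dependency enlarges {CustID}, so (CustID)⁺ = {CustID}.
The closure contains neither all of R1 = {CustID, CName} nor all of R2 = {IName, Price, Qty, CustID, OrderNo}, so the common attributes are not a superkey of either fragment. The join is lossy.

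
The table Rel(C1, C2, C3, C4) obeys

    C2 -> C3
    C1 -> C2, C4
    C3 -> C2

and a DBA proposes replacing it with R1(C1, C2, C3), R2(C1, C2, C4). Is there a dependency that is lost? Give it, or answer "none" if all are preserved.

none

C2 → C3 lies within R1.
C1 → C2, C4 lies within R2.
C3 → C2 lies within R1.
Every dependency is enforceable on the fragments, so the decomposition is dependency-preserving.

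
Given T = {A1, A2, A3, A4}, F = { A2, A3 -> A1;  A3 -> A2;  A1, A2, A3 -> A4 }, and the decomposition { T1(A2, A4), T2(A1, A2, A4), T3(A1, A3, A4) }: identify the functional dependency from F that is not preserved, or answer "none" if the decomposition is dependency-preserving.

A3 -> A2

Check A3 → A2: no single fragment contains all of {A2, A3}, and the restricted closure of {A3} across the fragments never reaches {A2}.
A2, A3 → A1 is preserved.
A1, A2, A3 → A4 is preserved.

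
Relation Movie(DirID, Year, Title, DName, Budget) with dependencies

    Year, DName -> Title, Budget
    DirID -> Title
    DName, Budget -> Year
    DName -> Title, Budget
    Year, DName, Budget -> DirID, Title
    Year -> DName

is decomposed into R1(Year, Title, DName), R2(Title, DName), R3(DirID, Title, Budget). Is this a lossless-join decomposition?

No

Chase test. Columns are DirID, Year, Title, DName, Budget; row i has aⱼ where attribute j ∈ Ri, else bᵢⱼ.
Initial tableau (one row per fragment):
  row 1: b11 a2 a3 a4 b15
  row 2: b21 b22 a3 a4 b25
  row 3: a1 b32 a3 b34 a5
Rows 1 and 2 agree on DName; apply DName→Title, Budget and equate their Title, Budget entries.
Rows 1 and 2 agree on DName, Budget; apply DName, Budget→Year and equate their Year entries.
Rows 1 and 2 agree on Year, DName, Budget; apply Year, DName, Budget→DirID, Title and equate their DirID, Title entries.
No row becomes fully distinguished — the join is lossy.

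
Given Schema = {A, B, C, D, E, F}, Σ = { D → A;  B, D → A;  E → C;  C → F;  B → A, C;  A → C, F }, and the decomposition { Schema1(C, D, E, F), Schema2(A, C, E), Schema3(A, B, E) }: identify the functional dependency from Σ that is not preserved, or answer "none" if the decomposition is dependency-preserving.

Check D → A: no single fragment contains all of {A, D}, and the restricted closure of {D} across the fragments never reaches {A}.
B, D → A is preserved.
E → C is preserved.
C → F is preserved.
B → A, C is preserved.
A → C, F is preserved.

D → A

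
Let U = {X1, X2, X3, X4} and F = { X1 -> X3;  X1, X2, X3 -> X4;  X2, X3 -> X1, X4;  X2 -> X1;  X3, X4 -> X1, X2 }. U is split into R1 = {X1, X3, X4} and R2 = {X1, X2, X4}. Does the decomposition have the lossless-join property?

Yes

Common attributes: R1 ∩ R2 = {X1, X4}.
Closure of {X1, X4}: X1 → X3 applies, adding X3; X3, X4 → X1, X2 applies, adding X2. So (X1, X4)⁺ = {X1, X2, X3, X4}.
This closure contains every attribute of R1, so R1 ∩ R2 → R1. The join is lossless.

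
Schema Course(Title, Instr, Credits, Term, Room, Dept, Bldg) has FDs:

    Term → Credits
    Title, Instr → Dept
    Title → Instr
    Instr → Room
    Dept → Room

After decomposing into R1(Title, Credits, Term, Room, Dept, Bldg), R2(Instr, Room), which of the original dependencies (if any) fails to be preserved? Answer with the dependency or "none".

Title → Instr

Check Title → Instr: no single fragment contains all of {Title, Instr}, and the restricted closure of {Title} across the fragments never reaches {Instr}.
Term → Credits is preserved.
Title, Instr → Dept is preserved.
Instr → Room is preserved.
Dept → Room is preserved.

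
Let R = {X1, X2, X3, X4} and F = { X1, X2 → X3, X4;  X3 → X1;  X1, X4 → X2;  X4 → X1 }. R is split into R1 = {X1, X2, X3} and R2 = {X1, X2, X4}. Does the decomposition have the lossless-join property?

Common attributes: R1 ∩ R2 = {X1, X2}.
Closure of {X1, X2}: X1, X2 → X3, X4 applies, adding X3, X4. So (X1, X2)⁺ = {X1, X2, X3, X4}.
This closure contains every attribute of R1, so R1 ∩ R2 → R1. The join is lossless.

Yes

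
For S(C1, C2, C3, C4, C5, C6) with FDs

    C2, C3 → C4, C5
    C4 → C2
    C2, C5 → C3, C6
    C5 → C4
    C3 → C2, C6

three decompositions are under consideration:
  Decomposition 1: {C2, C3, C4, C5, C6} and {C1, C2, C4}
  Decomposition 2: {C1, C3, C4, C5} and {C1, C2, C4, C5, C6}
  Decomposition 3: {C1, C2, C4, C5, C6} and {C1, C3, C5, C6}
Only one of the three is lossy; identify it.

Decomposition 1

Decomposition 1: common = {C2, C4}, closure = {C2, C4} → lossy.
Decomposition 2: common = {C1, C4, C5}, closure = {C1, C2, C3, C4, C5, C6} → lossless.
Decomposition 3: common = {C1, C5, C6}, closure = {C1, C2, C3, C4, C5, C6} → lossless.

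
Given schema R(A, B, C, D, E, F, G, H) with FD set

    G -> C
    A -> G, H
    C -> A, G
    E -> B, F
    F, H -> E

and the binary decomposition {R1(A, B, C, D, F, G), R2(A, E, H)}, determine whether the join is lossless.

No

Common attributes: R1 ∩ R2 = {A}.
Closure of {A}: A → G, H applies, adding G, H; G → C applies, adding C. So (A)⁺ = {A, C, G, H}.
The closure contains neither all of R1 = {A, B, C, D, F, G} nor all of R2 = {A, E, H}, so the common attributes are not a superkey of either fragment. The join is lossy.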